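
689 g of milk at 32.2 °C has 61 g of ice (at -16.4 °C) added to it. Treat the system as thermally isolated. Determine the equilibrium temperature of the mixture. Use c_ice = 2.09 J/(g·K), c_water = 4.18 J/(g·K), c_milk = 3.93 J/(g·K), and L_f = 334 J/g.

T_f ≈ 21.8 °C

Energy conservation, ΣQ = 0:
ice -16.4→0 °C: 61·2.09·16.4 = 2090.8; melt ice: 61·334 = 20374; warm the meltwater: 254.98 T; milk: 2707.8(T − 32.2)
2962.8 T = 87190 − 22465 = 64725
T ≈ 21.85 °C. Since T > 0 °C, the all-ice-melts assumption holds.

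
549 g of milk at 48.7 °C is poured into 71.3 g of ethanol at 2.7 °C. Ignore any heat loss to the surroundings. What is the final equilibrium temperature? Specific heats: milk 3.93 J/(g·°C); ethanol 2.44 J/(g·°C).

T_f ≈ 45.3 °C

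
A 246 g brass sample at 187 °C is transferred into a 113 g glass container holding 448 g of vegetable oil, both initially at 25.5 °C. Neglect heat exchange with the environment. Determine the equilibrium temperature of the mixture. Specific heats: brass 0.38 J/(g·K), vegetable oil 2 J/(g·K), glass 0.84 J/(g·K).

T_f ≈ 39.4 °C

Let T be the final temperature. ΣQ_i = 0:
246*0.38*(T − 187) + 448*2*(T − 25.5) + 113*0.84*(T − 25.5) = 0
(93.48 + 896 + 94.92) T = 93.48*187 + 896*25.5 + 94.92*25.5
T ≈ 39.42 °C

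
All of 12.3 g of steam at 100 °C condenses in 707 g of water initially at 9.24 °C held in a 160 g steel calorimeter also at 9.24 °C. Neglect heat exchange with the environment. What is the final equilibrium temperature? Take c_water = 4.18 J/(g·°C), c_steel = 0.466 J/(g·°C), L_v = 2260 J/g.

Let T be the final temperature. ΣQ_i = 0:
steam→water at 100 °C releases m L_v = 12.3·2260 = 27798
  condensate cools 100→T: 12.3·4.18·(T − 100) = 51.41(T − 100)
  water warms: 707·4.18·(T − 9.24) = 2955.3(T − 9.24)
  steel cup: 160·0.466·(T − 9.24) = 74.56(T − 9.24)
3081.2 T = 27798 + 5141.4 + 27996 = 60935
T ≈ 19.78 °C, under the boiling point, so the assumption holds.

T_f ≈ 19.8 °C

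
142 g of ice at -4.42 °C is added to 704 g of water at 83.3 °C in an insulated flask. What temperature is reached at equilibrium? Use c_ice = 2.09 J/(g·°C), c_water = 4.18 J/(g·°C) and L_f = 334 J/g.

T_f ≈ 55.5 °C

Setting the total heat transfer to zero:
warm ice to 0 °C: 142×2.09×(0 − (-4.42)) = 1311.8; melt ice: 142×334 = 47428; meltwater 0→T: 142×4.18×T = 593.56 T; water cools: 704×4.18×(T − 83.3) = 2942.7(T − 83.3)
3536.3 T = 245129 − 48740 = 196389
T ≈ 55.54 °C (positive, so assuming full melt was valid).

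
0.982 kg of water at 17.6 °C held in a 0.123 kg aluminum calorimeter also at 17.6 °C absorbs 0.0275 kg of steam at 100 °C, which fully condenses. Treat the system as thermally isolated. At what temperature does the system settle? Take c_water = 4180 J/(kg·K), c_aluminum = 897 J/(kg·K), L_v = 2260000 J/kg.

T_f ≈ 34.1 °C

Let T be the final temperature. ΣQ_i = 0:
condense steam: −0.0275×2260000 = −62150; condensed water 100 °C→T: 114.95(T − 100); original water: 4104.8(T − 17.6); cup: 110.33(T − 17.6)
4330 T = 62150 + 11495 + 74186 = 147831
T ≈ 34.14 °C, under the boiling point, so the assumption holds.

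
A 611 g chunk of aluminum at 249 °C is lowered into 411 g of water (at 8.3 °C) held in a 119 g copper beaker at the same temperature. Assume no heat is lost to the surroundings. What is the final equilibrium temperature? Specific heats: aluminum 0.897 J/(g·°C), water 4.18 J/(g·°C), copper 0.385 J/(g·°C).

T_f ≈ 65.4 °C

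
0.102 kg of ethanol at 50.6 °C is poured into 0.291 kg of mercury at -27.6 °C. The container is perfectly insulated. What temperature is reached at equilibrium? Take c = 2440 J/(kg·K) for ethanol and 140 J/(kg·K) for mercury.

T_f ≈ 39.6 °C

Let T be the final temperature. ΣQ_i = 0:
0.102×2440×(T − 50.6) + 0.291×140×(T − (-27.6)) = 0
248.88(T − 50.6) + 40.74(T − (-27.6)) = 0
289.62 T = 11469
T = 11469 / 289.62 = 39.6 °C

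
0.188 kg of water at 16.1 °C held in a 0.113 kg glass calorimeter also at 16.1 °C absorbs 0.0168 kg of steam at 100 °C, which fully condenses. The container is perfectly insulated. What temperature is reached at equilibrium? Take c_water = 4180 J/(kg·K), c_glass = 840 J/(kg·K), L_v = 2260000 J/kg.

T_f ≈ 62.2 °C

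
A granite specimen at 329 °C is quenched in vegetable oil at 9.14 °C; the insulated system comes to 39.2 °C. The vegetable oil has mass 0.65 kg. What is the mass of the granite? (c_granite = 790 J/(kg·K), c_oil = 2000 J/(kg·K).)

m ≈ 0.171 kg

Taking heat into each body as positive, Σ m c ΔT = 0:
m×790×(39.2 − 329) + 0.65×2000×(39.2 − 9.14) = 0
-228942 m = -39078
m = -39078/-228942 ≈ 0.1707 kg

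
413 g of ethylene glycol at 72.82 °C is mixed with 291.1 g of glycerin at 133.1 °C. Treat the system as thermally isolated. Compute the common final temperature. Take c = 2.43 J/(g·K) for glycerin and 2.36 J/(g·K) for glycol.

T_f ≈ 98.2 °C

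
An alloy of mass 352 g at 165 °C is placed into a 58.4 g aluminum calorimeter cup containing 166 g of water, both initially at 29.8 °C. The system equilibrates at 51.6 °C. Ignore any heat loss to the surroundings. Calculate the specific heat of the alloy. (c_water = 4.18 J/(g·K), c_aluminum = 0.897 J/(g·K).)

c ≈ 0.408 J/(g·K)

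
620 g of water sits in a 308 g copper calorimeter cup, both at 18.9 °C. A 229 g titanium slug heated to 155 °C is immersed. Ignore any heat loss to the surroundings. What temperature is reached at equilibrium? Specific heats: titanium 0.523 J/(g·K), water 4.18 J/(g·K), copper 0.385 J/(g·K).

T_f = Σ m_i c_i T_i / Σ m_i c_i:
T_f = (119.77×155 + 2591.6×18.9 + 118.58×18.9) / (119.77 + 2591.6 + 118.58)
    = 69786 / 2829.9 ≈ 24.66 °C

T_f ≈ 24.7 °C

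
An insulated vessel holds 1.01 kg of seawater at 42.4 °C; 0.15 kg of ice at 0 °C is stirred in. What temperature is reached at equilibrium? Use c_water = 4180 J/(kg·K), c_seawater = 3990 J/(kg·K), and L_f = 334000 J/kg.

Net heat exchanged in the isolated system is zero:
latent heat to melt: 0.15×334000 = 50100
  warm the meltwater: 627 T
  seawater cools: 1.01×3990×(T − 42.4) = 4029.9(T − 42.4)
4656.9 T = 170868 − 50100 = 120768
T ≈ 25.93 °C (positive, so assuming full melt was valid).

T_f ≈ 25.9 °C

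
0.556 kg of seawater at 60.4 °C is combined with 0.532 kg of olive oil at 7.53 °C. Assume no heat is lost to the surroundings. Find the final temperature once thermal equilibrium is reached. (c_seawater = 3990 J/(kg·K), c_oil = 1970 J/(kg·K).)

T_f ≈ 43.4 °C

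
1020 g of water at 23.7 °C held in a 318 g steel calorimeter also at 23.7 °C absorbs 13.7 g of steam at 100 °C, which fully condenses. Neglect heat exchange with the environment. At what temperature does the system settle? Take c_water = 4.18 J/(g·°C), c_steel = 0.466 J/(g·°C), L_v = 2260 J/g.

T_f ≈ 31.6 °C

Taking heat into each body as positive, Σ m c ΔT = 0:
latent heat released on condensation: 13.7·2260 = 30962; condensate cools 100→T: 13.7·4.18·(T − 100) = 57.27(T − 100); original water: 4263.6(T − 23.7); steel cup: 318·0.466·(T − 23.7) = 148.19(T − 23.7)
4469.1 T = 30962 + 5726.6 + 104559 = 141248
T ≈ 31.61 °C (< 100 °C, so full condensation is consistent).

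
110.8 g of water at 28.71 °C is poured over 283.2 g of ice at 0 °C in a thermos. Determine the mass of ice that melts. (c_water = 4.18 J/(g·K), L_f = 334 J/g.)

m_melted ≈ 39.8 g

Heat available from the water dropping to 0 °C: 110.8·4.18·28.71 = 13297 J.
Melting all 283.2 g of ice would need 283.2·334 = 94589 J.
Since 13297 < 94589 J, not all the ice melts; equilibrium is at 0 °C.
Mass melted = 13297/334 ≈ 39.81 g.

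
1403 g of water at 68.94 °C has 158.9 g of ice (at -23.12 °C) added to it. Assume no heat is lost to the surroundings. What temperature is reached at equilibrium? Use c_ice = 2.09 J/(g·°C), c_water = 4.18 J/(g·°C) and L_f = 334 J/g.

Let T be the final temperature. ΣQ_i = 0:
warm ice to 0 °C: 158.9·2.09·(0 − (-23.12)) = 7678.2; latent heat to melt: 158.9·334 = 53073; meltwater 0→T: 158.9·4.18·T = 664.2 T; water: 5864.5(T − 68.94)
6528.7 T = 404301 − 60751 = 343551
T ≈ 52.62 °C (positive, so assuming full melt was valid).

T_f ≈ 52.6 °C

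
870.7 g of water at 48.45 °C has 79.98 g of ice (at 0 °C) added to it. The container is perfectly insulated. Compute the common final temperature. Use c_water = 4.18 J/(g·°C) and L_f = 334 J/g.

T_f ≈ 37.7 °C

Let T be the final temperature. ΣQ_i = 0:
fusion: m_ice L_f = 79.98×334 = 26713
  warm the meltwater: 334.32 T
  water cools: 870.7×4.18×(T − 48.45) = 3639.5(T − 48.45)
3973.8 T = 176335 − 26713 = 149622
T ≈ 37.65 °C — above 0 °C, consistent with complete melting.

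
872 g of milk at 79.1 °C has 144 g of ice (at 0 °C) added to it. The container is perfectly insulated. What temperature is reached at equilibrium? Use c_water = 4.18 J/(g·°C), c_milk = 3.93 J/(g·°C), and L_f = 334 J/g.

Setting the total heat transfer to zero:
latent heat to melt: 144×334 = 48096
  warm the meltwater: 601.92 T
  milk: 3427(T − 79.1)
4028.9 T = 271073 − 48096 = 222977
T ≈ 55.34 °C — above 0 °C, consistent with complete melting.

T_f ≈ 55.3 °C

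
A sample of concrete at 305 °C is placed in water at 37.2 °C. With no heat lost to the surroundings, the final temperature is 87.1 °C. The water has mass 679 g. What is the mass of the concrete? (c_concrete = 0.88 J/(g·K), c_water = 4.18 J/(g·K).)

|Q_concrete| = |Q_water|:
m×0.88×(305 − 87.1) = 679×4.18×(87.1 − 37.2)
191.75 m = 141627  ⇒  m ≈ 738.6 g

m ≈ 739 g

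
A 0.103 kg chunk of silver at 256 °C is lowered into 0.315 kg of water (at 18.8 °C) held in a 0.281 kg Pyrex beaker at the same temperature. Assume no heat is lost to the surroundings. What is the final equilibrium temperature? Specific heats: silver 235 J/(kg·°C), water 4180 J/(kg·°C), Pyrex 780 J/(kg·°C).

T_f ≈ 22.5 °C

Heat gained plus heat lost sum to zero:
0.103×235×(T − 256) + 0.315×4180×(T − 18.8) + 0.281×780×(T − 18.8) = 0
1560.1 T = 35071
T = 35071 / 1560.1 = 22.5 °C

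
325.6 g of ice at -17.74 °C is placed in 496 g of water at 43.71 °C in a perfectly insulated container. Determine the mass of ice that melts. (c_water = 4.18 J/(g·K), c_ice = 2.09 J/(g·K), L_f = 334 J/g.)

Cooling the water to 0 °C releases 496×4.18×43.71 = 90623 J.
Warming the ice to 0 °C takes 325.6×2.09×17.74 = 12072 J, leaving 78551 J for melting.
Fully melting the ice requires m_ice L_f = 325.6×334 = 108750 J.
That's not enough to melt it all — equilibrium is at 0 °C with ice remaining.
Mass melted = 78551/334 ≈ 235.2 g.

m_melted ≈ 235 g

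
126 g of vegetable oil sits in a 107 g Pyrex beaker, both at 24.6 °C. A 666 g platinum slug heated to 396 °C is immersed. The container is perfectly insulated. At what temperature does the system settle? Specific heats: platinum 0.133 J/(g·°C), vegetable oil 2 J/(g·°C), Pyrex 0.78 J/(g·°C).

T_f ≈ 102.2 °C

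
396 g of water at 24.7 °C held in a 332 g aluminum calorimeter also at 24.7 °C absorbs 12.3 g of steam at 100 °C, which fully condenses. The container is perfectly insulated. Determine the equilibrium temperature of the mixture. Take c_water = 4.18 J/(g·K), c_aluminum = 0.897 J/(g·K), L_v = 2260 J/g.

T_f ≈ 40.5 °C

Energy conservation, ΣQ = 0:
condense steam: −12.3×2260 = −27798
  condensed water 100 °C→T: 51.41(T − 100)
  water warms: 396×4.18×(T − 24.7) = 1655.3(T − 24.7)
  aluminum cup: 332×0.897×(T − 24.7) = 297.8(T − 24.7)
2004.5 T = 27798 + 5141.4 + 48241 = 81181
T ≈ 40.50 °C — below 100 °C, confirming all the steam condensed.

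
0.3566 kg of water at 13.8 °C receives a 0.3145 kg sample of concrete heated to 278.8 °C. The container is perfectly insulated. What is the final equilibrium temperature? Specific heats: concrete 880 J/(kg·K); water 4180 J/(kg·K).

T_f ≈ 55.3 °C

|Q_concrete| = |Q_water|:
0.3145×880×(278.8 − T) = 0.3566×4180×(T − 13.8)
276.76(278.8 − T) = 1490.6(T − 13.8)
1767.3 T = 97731  ⇒  T ≈ 55.30 °C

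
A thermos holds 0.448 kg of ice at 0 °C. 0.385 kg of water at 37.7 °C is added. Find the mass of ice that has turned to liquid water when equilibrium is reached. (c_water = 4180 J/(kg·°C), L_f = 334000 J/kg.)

m_melted ≈ 0.182 kg

Cooling the water to 0 °C releases 0.385×4180×37.7 = 60671 J.
Melting all 0.448 kg of ice would need 0.448×334000 = 149632 J.
60671 J < 149632 J, so only part of the ice melts and the system sits at 0 °C.
m_melt = 60671 / L_f = 0.1816 kg.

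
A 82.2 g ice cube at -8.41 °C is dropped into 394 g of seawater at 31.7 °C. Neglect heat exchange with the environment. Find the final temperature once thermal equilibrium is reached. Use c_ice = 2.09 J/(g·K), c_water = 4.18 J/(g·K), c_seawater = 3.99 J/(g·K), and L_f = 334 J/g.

T_f ≈ 10.9 °C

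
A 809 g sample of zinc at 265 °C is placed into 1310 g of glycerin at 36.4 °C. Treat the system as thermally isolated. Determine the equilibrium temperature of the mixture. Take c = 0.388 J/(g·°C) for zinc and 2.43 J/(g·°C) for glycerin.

T_f ≈ 56.9 °C

Conservation of energy gives ΣQ = 0:
809×0.388×(T − 265) + 1310×2.43×(T − 36.4) = 0
(313.89 + 3183.3) T = 313.89×265 + 3183.3×36.4
T = 199054 / 3497.2 = 56.9 °C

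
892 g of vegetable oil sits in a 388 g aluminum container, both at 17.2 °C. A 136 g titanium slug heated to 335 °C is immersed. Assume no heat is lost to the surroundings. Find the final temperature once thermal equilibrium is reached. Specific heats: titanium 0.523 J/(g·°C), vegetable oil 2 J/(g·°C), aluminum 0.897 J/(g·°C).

Heat gained plus heat lost sum to zero:
136·0.523·(T − 335) + 892·2·(T − 17.2) + 388·0.897·(T − 17.2) = 0
71.13(T − 335) + 1784(T − 17.2) + 348.04(T − 17.2) = 0
2203.2 T = 60499
T ≈ 27.46 °C

T_f ≈ 27.5 °C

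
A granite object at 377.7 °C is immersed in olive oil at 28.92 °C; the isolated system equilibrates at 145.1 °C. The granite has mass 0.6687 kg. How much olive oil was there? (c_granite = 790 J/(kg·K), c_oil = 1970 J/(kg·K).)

|Q_granite| = |Q_oil|:
0.6687·790·(377.7 − 145.1) = m·1970·(145.1 − 28.92)
228875 m = 122876  ⇒  m ≈ 0.5369 kg

m ≈ 0.537 kg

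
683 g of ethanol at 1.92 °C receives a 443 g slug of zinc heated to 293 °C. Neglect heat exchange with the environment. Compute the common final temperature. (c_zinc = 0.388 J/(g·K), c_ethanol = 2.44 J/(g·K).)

T_f ≈ 29.1 °C

Let T be the final temperature. ΣQ_i = 0:
443×0.388×(T − 293) + 683×2.44×(T − 1.92) = 0
171.88(T − 293) + 1666.5(T − 1.92) = 0
1838.4 T = 53562
T ≈ 29.13 °C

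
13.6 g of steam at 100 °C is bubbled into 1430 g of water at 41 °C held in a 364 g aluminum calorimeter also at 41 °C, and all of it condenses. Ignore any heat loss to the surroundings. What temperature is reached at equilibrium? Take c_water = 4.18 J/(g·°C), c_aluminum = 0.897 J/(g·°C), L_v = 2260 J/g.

Setting the total heat transfer to zero:
condense steam: −13.6×2260 = −30736
  condensed water 100 °C→T: 56.85(T − 100)
  water warms: 1430×4.18×(T − 41) = 5977.4(T − 41)
  aluminum cup: 364×0.897×(T − 41) = 326.51(T − 41)
6360.8 T = 30736 + 5684.8 + 258460 = 294881
T ≈ 46.36 °C (< 100 °C, so full condensation is consistent).

T_f ≈ 46.4 °C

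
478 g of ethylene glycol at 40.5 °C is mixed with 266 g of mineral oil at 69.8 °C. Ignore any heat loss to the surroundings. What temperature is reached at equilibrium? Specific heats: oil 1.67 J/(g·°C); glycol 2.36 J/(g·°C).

T_f ≈ 48.8 °C

Heat lost by the oil equals heat gained by the glycol:
266×1.67×(69.8 − T) = 478×2.36×(T − 40.5)
444.22(69.8 − T) = 1128.1(T − 40.5)
1572.3 T = 76694  ⇒  T ≈ 48.78 °C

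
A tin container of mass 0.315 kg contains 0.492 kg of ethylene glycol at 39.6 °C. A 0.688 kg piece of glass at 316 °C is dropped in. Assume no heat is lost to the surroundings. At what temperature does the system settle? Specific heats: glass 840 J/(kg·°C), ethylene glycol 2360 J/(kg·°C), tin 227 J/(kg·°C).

Conservation of energy gives ΣQ = 0:
0.688×840×(T − 316) + 0.492×2360×(T − 39.6) + 0.315×227×(T − 39.6) = 0
577.92(T − 316) + 1161.1(T − 39.6) + 71.5(T − 39.6) = 0
1810.5 T = 231435
T ≈ 127.83 °C

T_f ≈ 127.8 °C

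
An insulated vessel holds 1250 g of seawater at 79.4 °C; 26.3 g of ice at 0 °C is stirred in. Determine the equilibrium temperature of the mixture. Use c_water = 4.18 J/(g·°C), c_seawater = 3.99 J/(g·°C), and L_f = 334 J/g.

T_f ≈ 76.0 °C

Net heat exchanged in the isolated system is zero:
latent heat to melt: 26.3·334 = 8784.2; meltwater 0→T: 26.3·4.18·T = 109.93 T; seawater cools: 1250·3.99·(T − 79.4) = 4987.5(T − 79.4)
5097.4 T = 396008 − 8784.2 = 387223
T ≈ 75.96 °C — above 0 °C, consistent with complete melting.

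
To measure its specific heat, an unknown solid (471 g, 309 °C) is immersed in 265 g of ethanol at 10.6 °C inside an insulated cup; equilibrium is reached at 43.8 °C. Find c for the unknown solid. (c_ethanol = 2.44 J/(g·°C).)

c ≈ 0.172 J/(g·°C)

m_s c (T_s − T_f) = m_ethanol c_ethanol (T_f − T_0):
471×c×(309 − 43.8) = 265×2.44×(43.8 − 10.6)
124909 c = 21467  ⇒  c ≈ 0.1719 J/(g·°C)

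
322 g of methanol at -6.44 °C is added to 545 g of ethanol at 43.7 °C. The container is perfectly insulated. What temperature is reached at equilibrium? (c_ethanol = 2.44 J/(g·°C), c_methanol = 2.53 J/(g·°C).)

Conservation of energy gives ΣQ = 0:
545·2.44·(T − 43.7) + 322·2.53·(T − (-6.44)) = 0
1329.8(T − 43.7) + 814.66(T − (-6.44)) = 0
2144.5 T = 52866
T = 52866/2144.5 ≈ 24.65 °C

T_f ≈ 24.7 °C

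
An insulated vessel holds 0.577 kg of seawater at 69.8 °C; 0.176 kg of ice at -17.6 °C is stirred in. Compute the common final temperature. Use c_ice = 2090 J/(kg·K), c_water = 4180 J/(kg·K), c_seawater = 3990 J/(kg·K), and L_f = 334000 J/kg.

Energy balance with sensible and latent terms:
ice -17.6→0 °C: 0.176×2090×17.6 = 6474
  melt ice: 0.176×334000 = 58784
  meltwater 0→T: 0.176×4180×T = 735.68 T
  seawater: 2302.2(T − 69.8)
3037.9 T = 160696 − 65258 = 95438
T ≈ 31.42 °C (positive, so assuming full melt was valid).

T_f ≈ 31.4 °C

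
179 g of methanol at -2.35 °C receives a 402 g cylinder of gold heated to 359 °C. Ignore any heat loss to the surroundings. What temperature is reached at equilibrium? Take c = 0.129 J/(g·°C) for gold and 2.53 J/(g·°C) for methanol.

Let T be the final temperature. ΣQ_i = 0:
402*0.129*(T − 359) + 179*2.53*(T − (-2.35)) = 0
51.86(T − 359) + 452.87(T − (-2.35)) = 0
504.73 T = 17553
T ≈ 34.78 °C

T_f ≈ 34.8 °C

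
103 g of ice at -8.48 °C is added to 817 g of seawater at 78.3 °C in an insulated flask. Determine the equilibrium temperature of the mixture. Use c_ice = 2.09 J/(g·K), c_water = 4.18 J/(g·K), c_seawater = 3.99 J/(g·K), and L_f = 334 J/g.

T_f ≈ 59.3 °C

Net heat exchanged in the isolated system is zero:
ice -8.48→0 °C: 103×2.09×8.48 = 1825.5; fusion: m_ice L_f = 103×334 = 34402; meltwater 0→T: 103×4.18×T = 430.54 T; seawater: 3259.8(T − 78.3)
3690.4 T = 255245 − 36227 = 219017
T ≈ 59.35 °C (positive, so assuming full melt was valid).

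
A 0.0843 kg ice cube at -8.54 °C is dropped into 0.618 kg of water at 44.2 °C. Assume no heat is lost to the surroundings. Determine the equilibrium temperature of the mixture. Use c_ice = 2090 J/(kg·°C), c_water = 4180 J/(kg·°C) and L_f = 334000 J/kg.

T_f ≈ 28.8 °C

Energy conservation, ΣQ = 0:
ice -8.54→0 °C: 0.0843×2090×8.54 = 1504.6; latent heat to melt: 0.0843×334000 = 28156; warm the meltwater: 352.37 T; water: 2583.2(T − 44.2)
2935.6 T = 114179 − 29661 = 84518
T ≈ 28.79 °C — above 0 °C, consistent with complete melting.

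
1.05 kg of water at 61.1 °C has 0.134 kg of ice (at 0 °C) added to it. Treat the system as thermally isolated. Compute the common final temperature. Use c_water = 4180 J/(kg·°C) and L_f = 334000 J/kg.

Net heat exchanged in the isolated system is zero:
melt ice: 0.134·334000 = 44756
  meltwater 0→T: 0.134·4180·T = 560.12 T
  water: 4389(T − 61.1)
4949.1 T = 268168 − 44756 = 223412
T ≈ 45.14 °C. Since T > 0 °C, the all-ice-melts assumption holds.

T_f ≈ 45.1 °C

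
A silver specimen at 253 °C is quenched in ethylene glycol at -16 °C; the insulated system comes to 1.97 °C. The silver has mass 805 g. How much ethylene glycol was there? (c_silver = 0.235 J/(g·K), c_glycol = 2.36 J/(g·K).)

Heat lost by the silver = heat gained by the glycol:
805·0.235·(253 − 1.97) = m·2.36·(1.97 − (-16))
42.41 m = 47489  ⇒  m ≈ 1120 g

m ≈ 1120 g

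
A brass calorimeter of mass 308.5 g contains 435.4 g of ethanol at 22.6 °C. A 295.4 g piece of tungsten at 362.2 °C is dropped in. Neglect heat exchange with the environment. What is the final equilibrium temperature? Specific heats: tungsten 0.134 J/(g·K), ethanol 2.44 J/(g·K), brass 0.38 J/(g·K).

Conservation of energy gives ΣQ = 0:
295.4×0.134×(T − 362.2) + 435.4×2.44×(T − 22.6) + 308.5×0.38×(T − 22.6) = 0
(39.58 + 1062.4 + 117.23) T = 39.58×362.2 + 1062.4×22.6 + 117.23×22.6
T = 40996/1219.2 ≈ 33.63 °C

T_f ≈ 33.6 °C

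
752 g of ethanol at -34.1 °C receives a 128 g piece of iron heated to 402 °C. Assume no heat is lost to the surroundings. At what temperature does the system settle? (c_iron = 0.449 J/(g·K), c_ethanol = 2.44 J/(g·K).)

T_f ≈ -20.9 °C

|Q_iron| = |Q_ethanol|:
128*0.449*(402 − T) = 752*2.44*(T − (-34.1))
57.47(402 − T) = 1834.9(T − (-34.1))
1892.4 T = -39466  ⇒  T ≈ -20.86 °C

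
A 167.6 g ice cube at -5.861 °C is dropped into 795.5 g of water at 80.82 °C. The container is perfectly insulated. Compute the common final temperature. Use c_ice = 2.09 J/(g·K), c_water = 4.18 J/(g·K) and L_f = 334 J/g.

T_f ≈ 52.3 °C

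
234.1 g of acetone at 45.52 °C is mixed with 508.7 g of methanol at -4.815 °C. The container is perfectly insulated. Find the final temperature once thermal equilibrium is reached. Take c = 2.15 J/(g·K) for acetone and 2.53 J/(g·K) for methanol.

Heat lost by the acetone equals heat gained by the methanol:
234.1*2.15*(45.52 − T) = 508.7*2.53*(T − (-4.815))
503.31(45.52 − T) = 1287(T − (-4.815))
1790.3 T = 16714  ⇒  T ≈ 9.34 °C

T_f ≈ 9.3 °C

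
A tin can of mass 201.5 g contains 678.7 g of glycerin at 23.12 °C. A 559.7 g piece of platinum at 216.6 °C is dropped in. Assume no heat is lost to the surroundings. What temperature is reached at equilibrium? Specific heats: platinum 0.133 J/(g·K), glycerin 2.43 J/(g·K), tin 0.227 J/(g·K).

Let T be the final temperature. ΣQ_i = 0:
559.7×0.133×(T − 216.6) + 678.7×2.43×(T − 23.12) + 201.5×0.227×(T − 23.12) = 0
(74.44 + 1649.2 + 45.74) T = 74.44×216.6 + 1649.2×23.12 + 45.74×23.12
T = 55312 / 1769.4 = 31.3 °C

T_f ≈ 31.3 °C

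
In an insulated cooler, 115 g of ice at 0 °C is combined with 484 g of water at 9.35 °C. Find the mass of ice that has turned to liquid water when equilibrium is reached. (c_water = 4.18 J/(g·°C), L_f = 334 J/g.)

Cooling the water to 0 °C releases 484×4.18×9.35 = 18916 J.
To melt every bit of ice: 115×334 = 38410 J.
That's not enough to melt it all — equilibrium is at 0 °C with ice remaining.
m_melted×334 = 18916  ⇒  m_melted ≈ 56.64 g.

m_melted ≈ 56.6 g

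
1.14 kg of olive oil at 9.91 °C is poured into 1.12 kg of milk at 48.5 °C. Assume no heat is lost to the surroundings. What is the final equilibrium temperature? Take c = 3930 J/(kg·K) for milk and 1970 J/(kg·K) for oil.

With ΣQ=0 the equilibrium temperature is the m·c-weighted mean:
T_f = (4401.6·48.5 + 2245.8·9.91) / (4401.6 + 2245.8)
    = 235733 / 6647.4 ≈ 35.46 °C

T_f ≈ 35.5 °C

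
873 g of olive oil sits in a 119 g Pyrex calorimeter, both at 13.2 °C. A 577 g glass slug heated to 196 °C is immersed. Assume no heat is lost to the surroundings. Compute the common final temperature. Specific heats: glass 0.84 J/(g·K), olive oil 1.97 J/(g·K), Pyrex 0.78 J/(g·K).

T_f is the heat-capacity-weighted average of the initial temperatures:
T_f = (484.68·196 + 1719.8·13.2 + 92.82·13.2) / (484.68 + 1719.8 + 92.82)
    = 118924 / 2297.3 ≈ 51.77 °C

T_f ≈ 51.8 °C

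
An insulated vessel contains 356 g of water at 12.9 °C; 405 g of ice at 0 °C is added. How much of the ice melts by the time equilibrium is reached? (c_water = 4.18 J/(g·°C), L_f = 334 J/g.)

m_melted ≈ 57.5 g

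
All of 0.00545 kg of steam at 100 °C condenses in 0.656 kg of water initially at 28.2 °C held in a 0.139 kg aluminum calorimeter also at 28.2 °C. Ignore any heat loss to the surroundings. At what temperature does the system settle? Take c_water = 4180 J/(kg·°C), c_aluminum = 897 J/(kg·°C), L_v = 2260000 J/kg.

T_f ≈ 33.0 °C

Setting the total heat transfer to zero:
steam→water at 100 °C releases m L_v = 0.00545·2260000 = 12317; condensed water 100 °C→T: 22.78(T − 100); water warms: 0.656·4180·(T − 28.2) = 2742.1(T − 28.2); aluminum cup: 0.139·897·(T − 28.2) = 124.68(T − 28.2)
2889.5 T = 12317 + 2278.1 + 80843 = 95438
T ≈ 33.03 °C — below 100 °C, confirming all the steam condensed.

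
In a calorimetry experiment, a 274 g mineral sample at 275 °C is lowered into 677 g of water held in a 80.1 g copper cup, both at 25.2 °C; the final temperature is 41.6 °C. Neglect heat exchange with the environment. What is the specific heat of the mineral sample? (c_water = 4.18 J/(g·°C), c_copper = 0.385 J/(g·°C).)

c ≈ 0.734 J/(g·°C)

Taking heat into each body as positive, Σ m c ΔT = 0:
274×c×(41.6 − 275) + 677×4.18×(41.6 − 25.2) + 80.1×0.385×(41.6 − 25.2) = 0
-63952 c = -46915
c = -46915/-63952 ≈ 0.7336 J/(g·°C)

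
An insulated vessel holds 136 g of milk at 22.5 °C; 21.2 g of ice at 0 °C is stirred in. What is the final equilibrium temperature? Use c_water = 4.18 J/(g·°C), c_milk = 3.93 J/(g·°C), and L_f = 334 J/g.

T_f ≈ 7.9 °C

Setting the total heat transfer to zero:
melt ice: 21.2×334 = 7080.8
  meltwater 0→T: 21.2×4.18×T = 88.62 T
  milk: 534.48(T − 22.5)
623.1 T = 12026 − 7080.8 = 4945
T ≈ 7.94 °C. Since T > 0 °C, the all-ice-melts assumption holds.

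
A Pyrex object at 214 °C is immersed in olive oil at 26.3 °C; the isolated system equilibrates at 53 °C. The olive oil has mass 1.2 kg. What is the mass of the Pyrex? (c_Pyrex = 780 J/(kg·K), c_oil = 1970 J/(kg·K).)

m ≈ 0.503 kg

Heat lost by the Pyrex = heat gained by the oil:
m×780×(214 − 53) = 1.2×1970×(53 − 26.3)
125580 m = 63119  ⇒  m ≈ 0.5026 kg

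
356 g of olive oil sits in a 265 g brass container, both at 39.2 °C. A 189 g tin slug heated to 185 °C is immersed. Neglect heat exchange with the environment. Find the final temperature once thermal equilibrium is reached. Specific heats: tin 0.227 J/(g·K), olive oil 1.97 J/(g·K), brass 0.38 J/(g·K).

Taking heat into each body as positive, Σ m c ΔT = 0:
189·0.227·(T − 185) + 356·1.97·(T − 39.2) + 265·0.38·(T − 39.2) = 0
42.9(T − 185) + 701.32(T − 39.2) + 100.7(T − 39.2) = 0
(42.9 + 701.32 + 100.7) T = 42.9·185 + 701.32·39.2 + 100.7·39.2
T ≈ 46.60 °C

T_f ≈ 46.6 °C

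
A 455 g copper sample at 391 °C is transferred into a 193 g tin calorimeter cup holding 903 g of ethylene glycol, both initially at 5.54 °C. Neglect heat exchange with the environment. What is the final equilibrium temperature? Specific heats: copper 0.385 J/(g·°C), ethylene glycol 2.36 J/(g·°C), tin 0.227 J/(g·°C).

T_f ≈ 34.3 °C

T_f is the heat-capacity-weighted average of the initial temperatures:
T_f = (175.18×391 + 2131.1×5.54 + 43.81×5.54) / (175.18 + 2131.1 + 43.81)
    = 80542 / 2350.1 ≈ 34.27 °C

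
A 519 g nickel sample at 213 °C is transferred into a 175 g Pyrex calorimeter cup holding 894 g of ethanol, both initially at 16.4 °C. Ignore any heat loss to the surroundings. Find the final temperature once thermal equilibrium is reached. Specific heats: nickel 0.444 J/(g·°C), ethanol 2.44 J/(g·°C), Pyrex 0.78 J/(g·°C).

T_f ≈ 34.2 °C

Heat gained plus heat lost sum to zero:
519·0.444·(T − 213) + 894·2.44·(T − 16.4) + 175·0.78·(T − 16.4) = 0
230.44(T − 213) + 2181.4(T − 16.4) + 136.5(T − 16.4) = 0
(230.44 + 2181.4 + 136.5) T = 230.44·213 + 2181.4·16.4 + 136.5·16.4
T ≈ 34.18 °C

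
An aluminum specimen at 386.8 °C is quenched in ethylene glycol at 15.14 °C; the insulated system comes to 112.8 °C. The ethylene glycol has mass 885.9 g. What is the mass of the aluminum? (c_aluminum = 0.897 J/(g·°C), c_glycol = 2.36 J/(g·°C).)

m ≈ 831 g

|Q_aluminum| = |Q_glycol|:
m×0.897×(386.8 − 112.8) = 885.9×2.36×(112.8 − 15.14)
245.78 m = 204180  ⇒  m ≈ 830.8 g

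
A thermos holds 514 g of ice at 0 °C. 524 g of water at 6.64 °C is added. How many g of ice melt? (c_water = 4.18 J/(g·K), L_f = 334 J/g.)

Cooling the water to 0 °C releases 524·4.18·6.64 = 14544 J.
Fully melting the ice requires m_ice L_f = 514·334 = 171676 J.
That's not enough to melt it all — equilibrium is at 0 °C with ice remaining.
m_melt = 14544 / L_f = 43.54 g.

m_melted ≈ 43.5 g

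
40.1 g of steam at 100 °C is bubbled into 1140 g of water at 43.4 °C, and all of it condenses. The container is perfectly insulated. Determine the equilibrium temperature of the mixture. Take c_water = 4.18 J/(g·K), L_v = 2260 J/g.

Heat gained plus heat lost sum to zero:
condense steam: −40.1×2260 = −90626
  condensed water 100 °C→T: 167.62(T − 100)
  original water: 4765.2(T − 43.4)
4932.8 T = 90626 + 16762 + 206810 = 314197
T ≈ 63.70 °C (< 100 °C, so full condensation is consistent).

T_f ≈ 63.7 °C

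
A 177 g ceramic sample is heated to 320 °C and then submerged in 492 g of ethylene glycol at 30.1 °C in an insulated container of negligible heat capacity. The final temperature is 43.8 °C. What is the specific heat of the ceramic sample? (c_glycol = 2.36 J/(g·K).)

c ≈ 0.325 J/(g·K)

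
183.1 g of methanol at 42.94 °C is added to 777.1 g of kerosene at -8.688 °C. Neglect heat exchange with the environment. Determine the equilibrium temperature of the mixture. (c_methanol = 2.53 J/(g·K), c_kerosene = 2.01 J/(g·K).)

T_f ≈ 3.1 °C

T_f is the heat-capacity-weighted average of the initial temperatures:
T_f = (463.24×42.94 + 1562×(-8.688)) / (463.24 + 1562)
    = 6321.3 / 2025.2 ≈ 3.12 °C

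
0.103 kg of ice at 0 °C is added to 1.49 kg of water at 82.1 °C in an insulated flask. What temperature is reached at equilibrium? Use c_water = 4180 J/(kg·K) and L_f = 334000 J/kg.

T_f ≈ 71.6 °C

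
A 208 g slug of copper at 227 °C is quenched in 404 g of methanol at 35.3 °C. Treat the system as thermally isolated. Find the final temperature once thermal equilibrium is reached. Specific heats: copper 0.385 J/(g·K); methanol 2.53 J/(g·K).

T_f ≈ 49.2 °C

T_f = Σ m_i c_i T_i / Σ m_i c_i:
T_f = (80.08·227 + 1022.1·35.3) / (80.08 + 1022.1)
    = 54259 / 1102.2 ≈ 49.23 °C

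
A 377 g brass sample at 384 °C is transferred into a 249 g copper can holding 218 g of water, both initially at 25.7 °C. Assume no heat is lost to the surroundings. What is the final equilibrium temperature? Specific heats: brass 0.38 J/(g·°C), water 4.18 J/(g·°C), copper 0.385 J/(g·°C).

T_f ≈ 70.3 °C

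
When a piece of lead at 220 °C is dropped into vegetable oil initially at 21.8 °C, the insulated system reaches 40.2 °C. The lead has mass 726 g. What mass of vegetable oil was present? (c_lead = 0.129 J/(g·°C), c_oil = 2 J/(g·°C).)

m ≈ 458 g

|Q_lead| = |Q_oil|:
726×0.129×(220 − 40.2) = m×2×(40.2 − 21.8)
36.8 m = 16839  ⇒  m ≈ 457.6 g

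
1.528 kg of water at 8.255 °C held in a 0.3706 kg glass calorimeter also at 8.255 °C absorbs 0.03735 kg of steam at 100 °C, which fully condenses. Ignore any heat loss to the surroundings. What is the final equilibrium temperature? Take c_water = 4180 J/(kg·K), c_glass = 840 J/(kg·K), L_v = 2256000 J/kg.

Setting the total heat transfer to zero:
condense steam: −0.03735·2256000 = −84262; condensed water 100 °C→T: 156.12(T − 100); water warms: 1.528·4180·(T − 8.255) = 6387(T − 8.255); glass cup: 0.3706·840·(T − 8.255) = 311.3(T − 8.255)
6854.5 T = 84262 + 15612 + 55295 = 155169
T ≈ 22.64 °C, under the boiling point, so the assumption holds.

T_f ≈ 22.6 °C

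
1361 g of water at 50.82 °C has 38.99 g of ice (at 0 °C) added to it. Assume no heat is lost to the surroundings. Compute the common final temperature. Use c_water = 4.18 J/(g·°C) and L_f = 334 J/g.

Energy conservation, ΣQ = 0:
latent heat to melt: 38.99×334 = 13023; warm the meltwater: 162.98 T; water: 5689(T − 50.82)
5852 T = 289114 − 13023 = 276091
T ≈ 47.18 °C. Since T > 0 °C, the all-ice-melts assumption holds.

T_f ≈ 47.2 °C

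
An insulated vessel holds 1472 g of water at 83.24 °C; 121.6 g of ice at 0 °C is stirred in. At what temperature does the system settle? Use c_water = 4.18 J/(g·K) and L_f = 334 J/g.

T_f ≈ 70.8 °C

Energy balance with sensible and latent terms:
latent heat to melt: 121.6·334 = 40614; meltwater 0→T: 121.6·4.18·T = 508.29 T; water: 6153(T − 83.24)
6661.2 T = 512172 − 40614 = 471558
T ≈ 70.79 °C (positive, so assuming full melt was valid).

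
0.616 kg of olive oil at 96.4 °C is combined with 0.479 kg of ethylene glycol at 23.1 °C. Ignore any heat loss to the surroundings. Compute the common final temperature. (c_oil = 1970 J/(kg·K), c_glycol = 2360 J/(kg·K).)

T_f ≈ 61.0 °C

Conservation of energy gives ΣQ = 0:
0.616·1970·(T − 96.4) + 0.479·2360·(T − 23.1) = 0
2344 T = 143096
T = 143096 / 2344 = 61 °C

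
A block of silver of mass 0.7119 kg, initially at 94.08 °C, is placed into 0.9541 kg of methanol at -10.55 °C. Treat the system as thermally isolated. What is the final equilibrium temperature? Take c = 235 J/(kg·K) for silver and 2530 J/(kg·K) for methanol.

T_f ≈ -3.8 °C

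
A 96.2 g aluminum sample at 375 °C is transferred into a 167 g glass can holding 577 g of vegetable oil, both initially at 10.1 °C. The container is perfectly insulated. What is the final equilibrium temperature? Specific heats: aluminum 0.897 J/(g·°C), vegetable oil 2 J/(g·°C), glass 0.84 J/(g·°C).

T_f ≈ 32.9 °C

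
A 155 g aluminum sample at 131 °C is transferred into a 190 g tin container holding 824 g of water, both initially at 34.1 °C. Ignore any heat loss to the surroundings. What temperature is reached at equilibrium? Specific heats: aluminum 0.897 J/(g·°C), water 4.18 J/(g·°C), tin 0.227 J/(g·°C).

T_f ≈ 37.8 °C

Setting the total heat transfer to zero:
155*0.897*(T − 131) + 824*4.18*(T − 34.1) + 190*0.227*(T − 34.1) = 0
139.03(T − 131) + 3444.3(T − 34.1) + 43.13(T − 34.1) = 0
3626.5 T = 137136
T ≈ 37.82 °C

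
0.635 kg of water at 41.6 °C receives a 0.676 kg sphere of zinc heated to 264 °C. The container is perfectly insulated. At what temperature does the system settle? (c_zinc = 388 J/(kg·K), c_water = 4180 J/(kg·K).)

Net heat exchanged in the isolated system is zero:
0.676×388×(T − 264) + 0.635×4180×(T − 41.6) = 0
2916.6 T = 179663
T ≈ 61.60 °C

T_f ≈ 61.6 °C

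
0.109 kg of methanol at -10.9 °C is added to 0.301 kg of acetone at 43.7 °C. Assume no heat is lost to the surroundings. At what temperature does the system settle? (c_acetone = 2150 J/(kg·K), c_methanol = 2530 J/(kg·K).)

Energy conservation, ΣQ = 0:
0.301·2150·(T − 43.7) + 0.109·2530·(T − (-10.9)) = 0
922.92 T = 25275
T = 25275/922.92 ≈ 27.39 °C

T_f ≈ 27.4 °C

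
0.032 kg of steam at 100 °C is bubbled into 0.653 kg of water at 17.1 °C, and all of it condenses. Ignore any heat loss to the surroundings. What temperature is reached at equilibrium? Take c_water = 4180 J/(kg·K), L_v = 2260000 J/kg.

T_f ≈ 46.2 °C

Setting the total heat transfer to zero:
condense steam: −0.032×2260000 = −72320
  condensate cools 100→T: 0.032×4180×(T − 100) = 133.76(T − 100)
  original water: 2729.5(T − 17.1)
2863.3 T = 72320 + 13376 + 46675 = 132371
T ≈ 46.23 °C (< 100 °C, so full condensation is consistent).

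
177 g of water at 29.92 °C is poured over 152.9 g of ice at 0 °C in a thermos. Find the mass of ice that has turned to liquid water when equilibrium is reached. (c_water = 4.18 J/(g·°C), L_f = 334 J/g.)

m_melted ≈ 66.3 g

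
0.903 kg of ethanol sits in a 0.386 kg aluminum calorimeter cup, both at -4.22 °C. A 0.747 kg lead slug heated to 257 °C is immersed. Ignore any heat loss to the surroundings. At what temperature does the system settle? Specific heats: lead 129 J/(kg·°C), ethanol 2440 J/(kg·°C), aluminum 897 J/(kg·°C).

T_f is the heat-capacity-weighted average of the initial temperatures:
T_f = (96.36×257 + 2203.3×(-4.22) + 346.24×(-4.22)) / (96.36 + 2203.3 + 346.24)
    = 14006 / 2645.9 ≈ 5.29 °C

T_f ≈ 5.3 °C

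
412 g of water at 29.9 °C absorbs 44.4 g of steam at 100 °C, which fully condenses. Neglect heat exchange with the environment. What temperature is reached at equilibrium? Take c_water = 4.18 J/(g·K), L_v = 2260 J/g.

Energy balance with sensible and latent terms:
condense steam: −44.4×2260 = −100344
  condensed water 100 °C→T: 185.59(T − 100)
  water warms: 412×4.18×(T − 29.9) = 1722.2(T − 29.9)
1907.8 T = 100344 + 18559 + 51493 = 170396
T ≈ 89.32 °C, under the boiling point, so the assumption holds.

T_f ≈ 89.3 °C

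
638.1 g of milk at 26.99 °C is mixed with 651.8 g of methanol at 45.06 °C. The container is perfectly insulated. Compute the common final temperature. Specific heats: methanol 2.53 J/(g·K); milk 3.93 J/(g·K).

T_f ≈ 34.2 °C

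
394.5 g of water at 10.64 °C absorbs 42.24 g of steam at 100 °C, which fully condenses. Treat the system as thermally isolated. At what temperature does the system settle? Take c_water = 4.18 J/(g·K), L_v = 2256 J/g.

T_f ≈ 71.5 °C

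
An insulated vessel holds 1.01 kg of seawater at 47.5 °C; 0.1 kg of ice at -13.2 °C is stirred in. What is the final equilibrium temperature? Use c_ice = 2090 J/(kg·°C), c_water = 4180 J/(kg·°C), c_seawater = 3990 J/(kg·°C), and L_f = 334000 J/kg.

T_f ≈ 34.9 °C

Conservation of energy gives ΣQ = 0:
ice -13.2→0 °C: 0.1·2090·13.2 = 2758.8; latent heat to melt: 0.1·334000 = 33400; warm the meltwater: 418 T; seawater: 4029.9(T − 47.5)
4447.9 T = 191420 − 36159 = 155261
T ≈ 34.91 °C (positive, so assuming full melt was valid).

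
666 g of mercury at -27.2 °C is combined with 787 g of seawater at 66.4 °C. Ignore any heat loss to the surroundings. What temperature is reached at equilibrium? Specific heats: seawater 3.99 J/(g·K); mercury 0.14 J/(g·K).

Let T be the final temperature. ΣQ_i = 0:
787×3.99×(T − 66.4) + 666×0.14×(T − (-27.2)) = 0
(3140.1 + 93.24) T = 3140.1×66.4 + 93.24×(-27.2)
T ≈ 63.70 °C

T_f ≈ 63.7 °C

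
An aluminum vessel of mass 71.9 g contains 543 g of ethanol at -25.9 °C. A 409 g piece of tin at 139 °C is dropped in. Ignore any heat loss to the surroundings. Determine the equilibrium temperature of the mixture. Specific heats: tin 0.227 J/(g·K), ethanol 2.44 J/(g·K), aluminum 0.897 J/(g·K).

T_f ≈ -15.6 °C

Let T be the final temperature. ΣQ_i = 0:
409·0.227·(T − 139) + 543·2.44·(T − (-25.9)) + 71.9·0.897·(T − (-25.9)) = 0
1482.3 T = -23081
T ≈ -15.57 °C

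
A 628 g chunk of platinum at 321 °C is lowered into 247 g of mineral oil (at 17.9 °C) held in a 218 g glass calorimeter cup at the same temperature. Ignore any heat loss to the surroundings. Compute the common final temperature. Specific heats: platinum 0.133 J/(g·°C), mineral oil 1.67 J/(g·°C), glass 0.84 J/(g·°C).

T_f ≈ 55.2 °C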